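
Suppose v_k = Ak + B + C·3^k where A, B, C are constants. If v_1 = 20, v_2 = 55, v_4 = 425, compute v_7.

At k = 1, 2, 4: A + B + 3C = 20; 2A + B + 9C = 55; 4A + B + 81C = 425.
Subtracting the first from the second: A + 6C = 35.
Subtracting the second from the third: 2A + 72C = 370.
Solving: C = 5, A = 5, then B = 0.
Hence v_7 = 5·7 + 0 + 5·2187 = 10970.

10970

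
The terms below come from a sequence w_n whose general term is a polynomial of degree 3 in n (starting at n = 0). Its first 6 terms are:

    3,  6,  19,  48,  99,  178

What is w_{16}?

1st diffs: 3, 13, 29, 51, 79.
2nd diffs: 10, 16, 22, 28.
3rd diffs: 6, 6, 6 (constant).
Newton forward-difference form: w_n = 3 + 3·C(n,1) + 10·C(n,2) + 6·C(n,3).
At n = 16: n = 16, so w_{16} = 3 + 48 + 1200 + 3360 = 4611.

4611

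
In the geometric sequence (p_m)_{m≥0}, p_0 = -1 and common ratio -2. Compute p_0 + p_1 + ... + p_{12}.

p_m = (-1)·(-2)^(m-0).
S = (-1)·((-2)^13 - 1)/(-2 - 1) = (-1)·(-8192 - 1)/(-3) = -2731.

-2731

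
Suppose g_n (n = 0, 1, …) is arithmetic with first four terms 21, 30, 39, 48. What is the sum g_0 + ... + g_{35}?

Common difference d = 9.
g_n = 21 + (n - 0)·9.
g_{35} = 336; S = 36·(21 + 336)/2 = 6426.

6426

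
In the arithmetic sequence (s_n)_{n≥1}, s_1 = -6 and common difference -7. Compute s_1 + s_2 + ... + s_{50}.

s_n = -6 + (n - 1)·(-7).
s_{50} = -349; S = 50·(-6 + (-349))/2 = -8875.

-8875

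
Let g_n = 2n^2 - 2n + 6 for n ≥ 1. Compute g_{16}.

g_{16} = 2·16^2 - 2·16 + 6 = 486.

486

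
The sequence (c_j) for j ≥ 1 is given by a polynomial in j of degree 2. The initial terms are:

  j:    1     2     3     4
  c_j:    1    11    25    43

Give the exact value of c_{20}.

875

1st diffs: 10, 14, 18.
2nd diffs: 4, 4 (constant).
Newton forward-difference form: c_j = 1 + 10·C(j-1,1) + 4·C(j-1,2).
At j = 20: j-1 = 19, so c_{20} = 1 + 190 + 684 = 875.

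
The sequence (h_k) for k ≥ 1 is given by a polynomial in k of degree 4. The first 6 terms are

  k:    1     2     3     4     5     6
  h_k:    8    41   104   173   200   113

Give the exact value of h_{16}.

1st diffs: 33, 63, 69, 27, -87.
2nd diffs: 30, 6, -42, -114.
3rd diffs: -24, -48, -72.
4th diffs: -24, -24 (constant).
Newton forward-difference form: h_k = 8 + 33·C(k-1,1) + 30·C(k-1,2) + (-24)·C(k-1,3) + (-24)·C(k-1,4).
At k = 16: k-1 = 15, so h_{16} = 8 + 495 + 3150 - 10920 - 32760 = -40027.

-40027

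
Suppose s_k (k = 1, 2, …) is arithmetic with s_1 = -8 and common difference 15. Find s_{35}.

s_k = -8 + (k - 1)·15.
s_{35} = -8 + 34·15 = 502.

502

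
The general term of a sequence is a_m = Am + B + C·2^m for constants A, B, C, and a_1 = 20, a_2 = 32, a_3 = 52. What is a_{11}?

8244

Plug in m = 1, 2, 3: A + B + 2C = 20; 2A + B + 4C = 32; 3A + B + 8C = 52.
Subtracting the first from the second: A + 2C = 12.
Subtracting the second from the third: A + 4C = 20.
Solving: C = 4, A = 4, then B = 8.
Hence a_{11} = 4·11 + 8 + 4·2048 = 8244.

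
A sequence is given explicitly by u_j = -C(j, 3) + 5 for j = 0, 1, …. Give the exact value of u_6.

-15

C(6, 3) = 20, so u_6 = -15.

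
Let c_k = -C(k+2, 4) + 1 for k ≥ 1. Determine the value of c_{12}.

-1000

C(14, 4) = 1001, so c_{12} = -1000.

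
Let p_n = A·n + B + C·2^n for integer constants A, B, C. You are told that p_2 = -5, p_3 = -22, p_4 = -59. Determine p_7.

At n = 2, 3, 4: 2A + B + 4C = -5; 3A + B + 8C = -22; 4A + B + 16C = -59.
Subtracting the first from the second: A + 4C = -17.
Subtracting the second from the third: A + 8C = -37.
Solving: C = -5, A = 3, then B = 9.
So p_n = 3·n + 9 + (-5)·2^n; at n=7 this is -610.

-610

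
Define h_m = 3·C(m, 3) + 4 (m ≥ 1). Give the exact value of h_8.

172

C(8, 3) = 56, so h_8 = 172.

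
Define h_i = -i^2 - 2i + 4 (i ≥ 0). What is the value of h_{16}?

h_{16} = -1·16^2 - 2·16 + 4 = -284.

-284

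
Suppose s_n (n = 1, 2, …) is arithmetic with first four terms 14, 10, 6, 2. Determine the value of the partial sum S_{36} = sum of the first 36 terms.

Common difference d = -4.
s_n = 14 + (n - 1)·(-4).
s_{36} = -126; S = 36·(14 + (-126))/2 = -2016.

-2016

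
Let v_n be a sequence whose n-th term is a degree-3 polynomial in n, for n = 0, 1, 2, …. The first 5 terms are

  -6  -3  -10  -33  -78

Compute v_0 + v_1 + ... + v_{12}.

-6994

1st diffs: 3, -7, -23, -45.
2nd diffs: -10, -16, -22.
3rd diffs: -6, -6 (constant).
Newton forward-difference form: v_n = -6 + 3·C(n,1) + (-10)·C(n,2) + (-6)·C(n,3).
Continuing: …, -151, -258, -405, -598, …, v_{12} = -1950.
Summing n = 0..12 (13 terms) gives -6994.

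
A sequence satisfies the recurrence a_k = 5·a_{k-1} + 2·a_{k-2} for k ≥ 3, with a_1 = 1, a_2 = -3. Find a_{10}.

-1705103

Step forward from the initial values:
a_3 = -13, a_4 = -71, a_5 = -381, a_6 = -2047, a_7 = -10997, a_8 = -59079, a_9 = -317389, a_{10} = -1705103.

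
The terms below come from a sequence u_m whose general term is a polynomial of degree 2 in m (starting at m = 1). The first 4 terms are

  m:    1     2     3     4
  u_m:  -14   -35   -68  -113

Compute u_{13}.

-1058

1st diffs: -21, -33, -45.
2nd diffs: -12, -12 (constant).
Newton forward-difference form: u_m = -14 + (-21)·C(m-1,1) + (-12)·C(m-1,2).
At m = 13: m-1 = 12, so u_{13} = -14 - 252 - 792 = -1058.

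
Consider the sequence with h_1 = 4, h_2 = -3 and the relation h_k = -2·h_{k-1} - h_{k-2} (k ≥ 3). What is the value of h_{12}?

Step forward from the initial values:
h_3 = 2  h_4 = -1  h_5 = 0  h_6 = 1  h_7 = -2  h_8 = 3  h_9 = -4  h_{10} = 5  h_{11} = -6  h_{12} = 7.
(Characteristic roots are -1 and -1.)

7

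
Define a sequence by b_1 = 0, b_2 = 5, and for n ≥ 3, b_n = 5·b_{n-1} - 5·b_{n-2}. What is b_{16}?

Compute successive terms:
b_3 = 25; b_4 = 100; b_5 = 375; …; b_{13} = 11250000; b_{14} = 40703125; b_{15} = 147265625; b_{16} = 532812500.

532812500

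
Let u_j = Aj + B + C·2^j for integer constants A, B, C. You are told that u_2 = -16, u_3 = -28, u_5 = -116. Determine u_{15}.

Plug in j = 2, 3, 5: 2A + B + 4C = -16; 3A + B + 8C = -28; 5A + B + 32C = -116.
Subtracting the first from the second: A + 4C = -12.
Subtracting the second from the third: 2A + 24C = -88.
Solving: C = -4, A = 4, then B = -8.
Therefore u_{15} = 60 + (-8) + (-4)·32768 = -131020.

-131020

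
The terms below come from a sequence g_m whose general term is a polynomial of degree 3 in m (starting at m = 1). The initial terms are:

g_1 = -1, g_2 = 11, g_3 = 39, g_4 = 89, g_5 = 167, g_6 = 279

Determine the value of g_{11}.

1559

1st diffs: 12, 28, 50, 78, 112.
2nd diffs: 16, 22, 28, 34.
3rd diffs: 6, 6, 6 (constant).
Newton forward-difference form: g_m = -1 + 12·C(m-1,1) + 16·C(m-1,2) + 6·C(m-1,3).
At m = 11: m-1 = 10, so g_{11} = -1 + 120 + 720 + 720 = 1559.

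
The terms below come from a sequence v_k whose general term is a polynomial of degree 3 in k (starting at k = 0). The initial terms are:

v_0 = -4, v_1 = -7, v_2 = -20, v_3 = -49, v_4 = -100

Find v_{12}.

-2020

1st diffs: -3, -13, -29, -51.
2nd diffs: -10, -16, -22.
3rd diffs: -6, -6 (constant).
Newton forward-difference form: v_k = -4 + (-3)·C(k,1) + (-10)·C(k,2) + (-6)·C(k,3).
At k = 12: k = 12, so v_{12} = -4 - 36 - 660 - 1320 = -2020.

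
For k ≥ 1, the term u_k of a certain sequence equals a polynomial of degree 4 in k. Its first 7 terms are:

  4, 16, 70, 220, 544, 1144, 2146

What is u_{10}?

9184

1st diffs: 12, 54, 150, 324, 600, 1002.
2nd diffs: 42, 96, 174, 276, 402.
3rd diffs: 54, 78, 102, 126.
4th diffs: 24, 24, 24 (constant).
Newton forward-difference form: u_k = 4 + 12·C(k-1,1) + 42·C(k-1,2) + 54·C(k-1,3) + 24·C(k-1,4).
At k = 10: k-1 = 9, so u_{10} = 4 + 108 + 1512 + 4536 + 3024 = 9184.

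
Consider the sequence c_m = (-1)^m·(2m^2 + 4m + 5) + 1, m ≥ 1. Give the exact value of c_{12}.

(-1)^12 = 1; 2m^2 + 4m + 5 at m=12 is 341; so c_{12} = 342.

342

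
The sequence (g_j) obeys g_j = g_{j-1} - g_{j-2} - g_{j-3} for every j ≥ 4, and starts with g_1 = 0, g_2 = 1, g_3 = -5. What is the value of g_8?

Applying the relation repeatedly:
g_4 = -6, g_5 = -2, g_6 = 9, g_7 = 17, g_8 = 10.

10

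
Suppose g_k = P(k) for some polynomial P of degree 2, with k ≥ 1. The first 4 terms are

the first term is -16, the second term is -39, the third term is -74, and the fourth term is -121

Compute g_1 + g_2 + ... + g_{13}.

-5434

1st diffs: -23, -35, -47.
2nd diffs: -12, -12 (constant).
Newton forward-difference form: g_k = -16 + (-23)·C(k-1,1) + (-12)·C(k-1,2).
Continuing: …, -180, -251, -334, -429, …, g_{13} = -1084.
Summing k = 1..13 (13 terms) gives -5434.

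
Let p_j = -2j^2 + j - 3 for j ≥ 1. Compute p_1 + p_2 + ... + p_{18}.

Over j = 1..18: Σj = 171, Σj² = 2109.
Total = (-2)·2109 + (1)·171 + (-3)·18 = -4101.

-4101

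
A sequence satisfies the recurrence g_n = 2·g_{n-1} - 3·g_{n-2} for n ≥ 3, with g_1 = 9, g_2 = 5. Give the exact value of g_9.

Step forward from the initial values:
g_3 = -17; g_4 = -49; g_5 = -47; g_6 = 53; g_7 = 247; g_8 = 335; g_9 = -71.

-71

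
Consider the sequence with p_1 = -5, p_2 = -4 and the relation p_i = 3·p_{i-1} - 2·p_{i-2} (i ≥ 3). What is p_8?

Applying the relation repeatedly:
p_3 = -2; p_4 = 2; p_5 = 10; p_6 = 26; p_7 = 58; p_8 = 122.
(Characteristic roots are 2 and 1.)

122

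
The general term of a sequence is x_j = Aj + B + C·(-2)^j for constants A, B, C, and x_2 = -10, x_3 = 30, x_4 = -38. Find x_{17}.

At j = 2, 3, 4: 2A + B + 4C = -10; 3A + B - 8C = 30; 4A + B + 16C = -38.
Subtracting the first from the second: A - 12C = 40.
Subtracting the second from the third: A + 24C = -68.
Solving: C = -3, A = 4, then B = -6.
So x_j = 4·j + (-6) + (-3)·(-2)^j; at j=17 this is 393278.

393278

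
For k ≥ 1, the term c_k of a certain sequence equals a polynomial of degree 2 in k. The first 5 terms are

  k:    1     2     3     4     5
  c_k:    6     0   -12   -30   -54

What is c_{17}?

-810

1st diffs: -6, -12, -18, -24.
2nd diffs: -6, -6, -6 (constant).
Newton forward-difference form: c_k = 6 + (-6)·C(k-1,1) + (-6)·C(k-1,2).
At k = 17: k-1 = 16, so c_{17} = 6 - 96 - 720 = -810.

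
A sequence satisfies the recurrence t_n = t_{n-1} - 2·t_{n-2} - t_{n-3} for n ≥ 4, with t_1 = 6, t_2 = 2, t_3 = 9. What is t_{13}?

618

Iterate the recurrence:
t_4 = -1, t_5 = -21, t_6 = -28, t_7 = 15, t_8 = 92, t_9 = 90, t_{10} = -109, t_{11} = -381, t_{12} = -253, t_{13} = 618.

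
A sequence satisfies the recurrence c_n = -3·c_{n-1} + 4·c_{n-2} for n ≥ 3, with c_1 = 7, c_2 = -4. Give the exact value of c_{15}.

c_3 = 40;  c_4 = -136;  c_5 = 568;  …;  c_{12} = -9227464;  c_{13} = 36909880;  c_{14} = -147639496;  c_{15} = 590558008.
(Characteristic roots are 1 and -4.)

590558008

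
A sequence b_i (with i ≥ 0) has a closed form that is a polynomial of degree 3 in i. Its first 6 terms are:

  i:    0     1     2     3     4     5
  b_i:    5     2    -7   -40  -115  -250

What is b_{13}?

1st diffs: -3, -9, -33, -75, -135.
2nd diffs: -6, -24, -42, -60.
3rd diffs: -18, -18, -18 (constant).
Newton forward-difference form: b_i = 5 + (-3)·C(i,1) + (-6)·C(i,2) + (-18)·C(i,3).
At i = 13: i = 13, so b_{13} = 5 - 39 - 468 - 5148 = -5650.

-5650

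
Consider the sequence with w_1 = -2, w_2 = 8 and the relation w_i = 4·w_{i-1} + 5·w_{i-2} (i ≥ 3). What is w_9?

390622

w_3 = 22;  w_4 = 128;  w_5 = 622;  w_6 = 3128;  w_7 = 15622;  w_8 = 78128;  w_9 = 390622.
(Characteristic roots are 5 and -1.)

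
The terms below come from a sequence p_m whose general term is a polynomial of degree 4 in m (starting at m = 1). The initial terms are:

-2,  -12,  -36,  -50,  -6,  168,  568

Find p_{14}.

22800

1st diffs: -10, -24, -14, 44, 174, 400.
2nd diffs: -14, 10, 58, 130, 226.
3rd diffs: 24, 48, 72, 96.
4th diffs: 24, 24, 24 (constant).
Newton forward-difference form: p_m = -2 + (-10)·C(m-1,1) + (-14)·C(m-1,2) + 24·C(m-1,3) + 24·C(m-1,4).
At m = 14: m-1 = 13, so p_{14} = -2 - 130 - 1092 + 6864 + 17160 = 22800.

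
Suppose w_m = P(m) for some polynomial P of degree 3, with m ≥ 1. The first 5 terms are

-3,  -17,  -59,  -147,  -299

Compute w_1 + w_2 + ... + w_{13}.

-22009

1st diffs: -14, -42, -88, -152.
2nd diffs: -28, -46, -64.
3rd diffs: -18, -18 (constant).
Newton forward-difference form: w_m = -3 + (-14)·C(m-1,1) + (-28)·C(m-1,2) + (-18)·C(m-1,3).
Continuing: …, -533, -867, -1319, -1907, …, w_{13} = -5979.
Summing m = 1..13 (13 terms) gives -22009.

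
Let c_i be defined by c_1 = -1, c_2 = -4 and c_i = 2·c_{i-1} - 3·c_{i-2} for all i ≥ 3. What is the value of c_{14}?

-856

Applying the relation repeatedly:
c_3 = -5;  c_4 = 2;  c_5 = 19;  …;  c_{11} = 307;  c_{12} = 986;  c_{13} = 1051;  c_{14} = -856.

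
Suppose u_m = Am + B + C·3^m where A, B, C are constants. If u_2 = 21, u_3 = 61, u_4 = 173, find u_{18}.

Write the equations: 2A + B + 9C = 21; 3A + B + 27C = 61; 4A + B + 81C = 173.
Subtracting the first from the second: A + 18C = 40.
Subtracting the second from the third: A + 54C = 112.
Solving: C = 2, A = 4, then B = -5.
Therefore u_{18} = 72 + (-5) + 2·387420489 = 774841045.

774841045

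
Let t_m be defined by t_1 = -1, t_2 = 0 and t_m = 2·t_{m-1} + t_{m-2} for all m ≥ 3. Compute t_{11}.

t_3 = -1, t_4 = -2, t_5 = -5, t_6 = -12, t_7 = -29, t_8 = -70, t_9 = -169, t_{10} = -408, t_{11} = -985.

-985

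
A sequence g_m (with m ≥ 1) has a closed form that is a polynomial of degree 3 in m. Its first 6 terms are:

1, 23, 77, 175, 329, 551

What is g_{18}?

12887

1st diffs: 22, 54, 98, 154, 222.
2nd diffs: 32, 44, 56, 68.
3rd diffs: 12, 12, 12 (constant).
Newton forward-difference form: g_m = 1 + 22·C(m-1,1) + 32·C(m-1,2) + 12·C(m-1,3).
At m = 18: m-1 = 17, so g_{18} = 1 + 374 + 4352 + 8160 = 12887.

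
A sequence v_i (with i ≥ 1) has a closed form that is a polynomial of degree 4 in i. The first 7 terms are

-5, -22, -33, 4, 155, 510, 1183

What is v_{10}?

6610

1st diffs: -17, -11, 37, 151, 355, 673.
2nd diffs: 6, 48, 114, 204, 318.
3rd diffs: 42, 66, 90, 114.
4th diffs: 24, 24, 24 (constant).
Newton forward-difference form: v_i = -5 + (-17)·C(i-1,1) + 6·C(i-1,2) + 42·C(i-1,3) + 24·C(i-1,4).
At i = 10: i-1 = 9, so v_{10} = -5 - 153 + 216 + 3528 + 3024 = 6610.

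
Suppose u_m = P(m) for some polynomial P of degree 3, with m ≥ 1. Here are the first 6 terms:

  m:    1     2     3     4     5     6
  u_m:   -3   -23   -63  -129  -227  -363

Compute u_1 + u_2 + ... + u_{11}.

1st diffs: -20, -40, -66, -98, -136.
2nd diffs: -20, -26, -32, -38.
3rd diffs: -6, -6, -6 (constant).
Newton forward-difference form: u_m = -3 + (-20)·C(m-1,1) + (-20)·C(m-1,2) + (-6)·C(m-1,3).
Continuing: …, -543, -773, -1059, -1407, …, u_{11} = -1823.
Summing m = 1..11 (11 terms) gives -6413.

-6413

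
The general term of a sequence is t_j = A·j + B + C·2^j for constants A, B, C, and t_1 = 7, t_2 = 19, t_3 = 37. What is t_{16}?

196699

Write the equations: A + B + 2C = 7; 2A + B + 4C = 19; 3A + B + 8C = 37.
Subtracting the first from the second: A + 2C = 12.
Subtracting the second from the third: A + 4C = 18.
Solving: C = 3, A = 6, then B = -5.
Therefore t_{16} = 96 + (-5) + 3·65536 = 196699.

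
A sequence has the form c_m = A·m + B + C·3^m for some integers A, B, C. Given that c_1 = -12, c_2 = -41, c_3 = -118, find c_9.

-78772

Write the equations: A + B + 3C = -12; 2A + B + 9C = -41; 3A + B + 27C = -118.
Subtracting the first from the second: A + 6C = -29.
Subtracting the second from the third: A + 18C = -77.
Solving: C = -4, A = -5, then B = 5.
Hence c_9 = -5·9 + 5 + (-4)·19683 = -78772.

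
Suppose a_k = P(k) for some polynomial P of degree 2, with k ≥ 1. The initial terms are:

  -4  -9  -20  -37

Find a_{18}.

1st diffs: -5, -11, -17.
2nd diffs: -6, -6 (constant).
So a_k = -3k^2 + 4k - 5.
Evaluating at k = 18 gives a_{18} = -905.

-905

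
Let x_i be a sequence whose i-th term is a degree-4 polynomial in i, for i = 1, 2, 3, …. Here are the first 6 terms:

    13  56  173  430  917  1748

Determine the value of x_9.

7805

1st diffs: 43, 117, 257, 487, 831.
2nd diffs: 74, 140, 230, 344.
3rd diffs: 66, 90, 114.
4th diffs: 24, 24 (constant).
Newton forward-difference form: x_i = 13 + 43·C(i-1,1) + 74·C(i-1,2) + 66·C(i-1,3) + 24·C(i-1,4).
At i = 9: i-1 = 8, so x_9 = 13 + 344 + 2072 + 3696 + 1680 = 7805.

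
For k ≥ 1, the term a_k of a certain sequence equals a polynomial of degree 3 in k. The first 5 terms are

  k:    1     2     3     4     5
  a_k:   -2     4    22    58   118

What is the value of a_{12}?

1st diffs: 6, 18, 36, 60.
2nd diffs: 12, 18, 24.
3rd diffs: 6, 6 (constant).
So a_k = k^3 - k - 2.
Evaluating at k = 12 gives a_{12} = 1714.

1714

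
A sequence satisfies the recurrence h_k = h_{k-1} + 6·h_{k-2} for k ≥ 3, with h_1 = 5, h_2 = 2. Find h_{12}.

419828

Applying the relation repeatedly:
h_3 = 32  h_4 = 44  h_5 = 236  h_6 = 500  h_7 = 1916  h_8 = 4916  h_9 = 16412  h_{10} = 45908  h_{11} = 144380  h_{12} = 419828.
(Characteristic roots are 3 and -2.)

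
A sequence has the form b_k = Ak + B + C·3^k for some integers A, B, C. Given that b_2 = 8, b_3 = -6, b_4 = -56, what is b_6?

At k = 2, 3, 4: 2A + B + 9C = 8; 3A + B + 27C = -6; 4A + B + 81C = -56.
Subtracting the first from the second: A + 18C = -14.
Subtracting the second from the third: A + 54C = -50.
Solving: C = -1, A = 4, then B = 9.
So b_k = 4·k + 9 + (-1)·3^k; at k=6 this is -696.

-696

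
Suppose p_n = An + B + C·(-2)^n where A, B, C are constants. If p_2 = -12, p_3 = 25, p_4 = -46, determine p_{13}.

24587

The three given values yield: 2A + B + 4C = -12; 3A + B - 8C = 25; 4A + B + 16C = -46.
Subtracting the first from the second: A - 12C = 37.
Subtracting the second from the third: A + 24C = -71.
Solving: C = -3, A = 1, then B = -2.
Hence p_{13} = 1·13 + (-2) + (-3)·(-8192) = 24587.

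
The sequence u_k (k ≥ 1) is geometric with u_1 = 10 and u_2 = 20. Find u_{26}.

Common ratio r = 2.
u_k = 10·2^(k-1).
u_{26} = 10·2^25 = 335544320.

335544320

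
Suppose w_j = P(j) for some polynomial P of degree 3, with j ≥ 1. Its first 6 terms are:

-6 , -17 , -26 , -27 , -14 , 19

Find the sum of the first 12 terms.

1st diffs: -11, -9, -1, 13, 33.
2nd diffs: 2, 8, 14, 20.
3rd diffs: 6, 6, 6 (constant).
Newton forward-difference form: w_j = -6 + (-11)·C(j-1,1) + 2·C(j-1,2) + 6·C(j-1,3).
Continuing: …, 78, 169, 298, 471, …, w_{12} = 973.
Summing j = 1..12 (12 terms) gives 2612.

2612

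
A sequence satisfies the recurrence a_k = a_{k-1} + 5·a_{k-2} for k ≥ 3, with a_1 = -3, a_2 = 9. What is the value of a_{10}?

a_3 = -6, a_4 = 39, a_5 = 9, a_6 = 204, a_7 = 249, a_8 = 1269, a_9 = 2514, a_{10} = 8859.

8859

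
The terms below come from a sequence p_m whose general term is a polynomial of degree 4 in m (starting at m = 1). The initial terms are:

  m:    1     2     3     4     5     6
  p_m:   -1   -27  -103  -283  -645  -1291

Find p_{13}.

1st diffs: -26, -76, -180, -362, -646.
2nd diffs: -50, -104, -182, -284.
3rd diffs: -54, -78, -102.
4th diffs: -24, -24 (constant).
So p_m = -m^4 + m^3 - 6m^2 + 5.
Evaluating at m = 13 gives p_{13} = -27373.

-27373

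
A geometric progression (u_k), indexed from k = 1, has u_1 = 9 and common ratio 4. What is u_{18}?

u_k = 9·4^(k-1).
u_{18} = 9·4^17 = 154618822656.

154618822656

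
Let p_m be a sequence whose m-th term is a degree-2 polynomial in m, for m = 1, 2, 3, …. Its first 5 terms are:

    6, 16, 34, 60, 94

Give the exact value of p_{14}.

1st diffs: 10, 18, 26, 34.
2nd diffs: 8, 8, 8 (constant).
Newton forward-difference form: p_m = 6 + 10·C(m-1,1) + 8·C(m-1,2).
At m = 14: m-1 = 13, so p_{14} = 6 + 130 + 624 = 760.

760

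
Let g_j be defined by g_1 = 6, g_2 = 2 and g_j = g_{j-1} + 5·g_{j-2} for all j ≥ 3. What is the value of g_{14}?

g_3 = 32, g_4 = 42, g_5 = 202, …, g_{11} = 80962, g_{12} = 220972, g_{13} = 625782, g_{14} = 1730642.

1730642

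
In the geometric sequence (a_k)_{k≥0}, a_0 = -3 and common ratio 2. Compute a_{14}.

a_k = (-3)·2^(k-0).
a_{14} = (-3)·2^14 = -49152.

-49152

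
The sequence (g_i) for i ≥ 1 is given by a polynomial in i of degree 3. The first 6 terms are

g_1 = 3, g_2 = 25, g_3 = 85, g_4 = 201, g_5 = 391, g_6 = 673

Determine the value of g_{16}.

1st diffs: 22, 60, 116, 190, 282.
2nd diffs: 38, 56, 74, 92.
3rd diffs: 18, 18, 18 (constant).
So g_i = 3i^3 + i^2 - 2i + 1.
Evaluating at i = 16 gives g_{16} = 12513.

12513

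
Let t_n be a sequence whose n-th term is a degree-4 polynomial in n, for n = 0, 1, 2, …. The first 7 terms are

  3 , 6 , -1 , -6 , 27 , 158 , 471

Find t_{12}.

13899

1st diffs: 3, -7, -5, 33, 131, 313.
2nd diffs: -10, 2, 38, 98, 182.
3rd diffs: 12, 36, 60, 84.
4th diffs: 24, 24, 24 (constant).
Newton forward-difference form: t_n = 3 + 3·C(n,1) + (-10)·C(n,2) + 12·C(n,3) + 24·C(n,4).
At n = 12: n = 12, so t_{12} = 3 + 36 - 660 + 2640 + 11880 = 13899.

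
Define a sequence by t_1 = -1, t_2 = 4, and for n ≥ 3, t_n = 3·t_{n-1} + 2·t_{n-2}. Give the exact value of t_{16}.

Compute successive terms:
t_3 = 10; t_4 = 38; t_5 = 134; …; t_{13} = 3473846; t_{14} = 12372286; t_{15} = 44064550; t_{16} = 156938222.

156938222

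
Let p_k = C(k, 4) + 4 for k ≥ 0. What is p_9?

C(9, 4) = 126, so p_9 = 130.

130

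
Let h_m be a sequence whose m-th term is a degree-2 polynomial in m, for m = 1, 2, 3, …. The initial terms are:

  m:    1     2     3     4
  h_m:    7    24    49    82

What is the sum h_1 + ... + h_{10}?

1795

1st diffs: 17, 25, 33.
2nd diffs: 8, 8 (constant).
So h_m = 4m^2 + 5m - 2.
Continuing: …, 123, 172, 229, 294, …, h_{10} = 448.
Summing m = 1..10 (10 terms) gives 1795.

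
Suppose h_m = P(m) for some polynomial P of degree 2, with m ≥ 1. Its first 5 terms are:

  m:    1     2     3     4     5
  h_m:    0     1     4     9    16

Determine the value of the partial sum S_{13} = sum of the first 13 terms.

1st diffs: 1, 3, 5, 7.
2nd diffs: 2, 2, 2 (constant).
So h_m = m^2 - 2m + 1.
Continuing: …, 25, 36, 49, 64, …, h_{13} = 144.
Summing m = 1..13 (13 terms) gives 650.

650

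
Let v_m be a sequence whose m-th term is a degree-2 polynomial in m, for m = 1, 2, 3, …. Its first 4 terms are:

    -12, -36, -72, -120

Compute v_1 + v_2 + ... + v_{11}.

-3432

1st diffs: -24, -36, -48.
2nd diffs: -12, -12 (constant).
Newton forward-difference form: v_m = -12 + (-24)·C(m-1,1) + (-12)·C(m-1,2).
Continuing: …, -180, -252, -336, -432, …, v_{11} = -792.
Summing m = 1..11 (11 terms) gives -3432.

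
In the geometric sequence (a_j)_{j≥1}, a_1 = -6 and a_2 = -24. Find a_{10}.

-1572864

Common ratio r = 4.
a_j = (-6)·4^(j-1).
a_{10} = (-6)·4^9 = -1572864.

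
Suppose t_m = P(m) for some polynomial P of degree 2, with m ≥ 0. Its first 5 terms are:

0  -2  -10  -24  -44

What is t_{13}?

1st diffs: -2, -8, -14, -20.
2nd diffs: -6, -6, -6 (constant).
Newton forward-difference form: t_m = (-2)·C(m,1) + (-6)·C(m,2).
At m = 13: m = 13, so t_{13} = -26 - 468 = -494.

-494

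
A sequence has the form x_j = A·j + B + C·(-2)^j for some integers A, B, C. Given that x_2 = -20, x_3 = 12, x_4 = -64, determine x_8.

-800

Plug in j = 2, 3, 4: 2A + B + 4C = -20; 3A + B - 8C = 12; 4A + B + 16C = -64.
Subtracting the first from the second: A - 12C = 32.
Subtracting the second from the third: A + 24C = -76.
Solving: C = -3, A = -4, then B = 0.
So x_j = -4·j + 0 + (-3)·(-2)^j; at j=8 this is -800.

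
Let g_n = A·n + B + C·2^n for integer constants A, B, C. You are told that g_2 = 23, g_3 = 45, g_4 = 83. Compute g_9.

The three given values yield: 2A + B + 4C = 23; 3A + B + 8C = 45; 4A + B + 16C = 83.
Subtracting the first from the second: A + 4C = 22.
Subtracting the second from the third: A + 8C = 38.
Solving: C = 4, A = 6, then B = -5.
Therefore g_9 = 54 + (-5) + 4·512 = 2097.

2097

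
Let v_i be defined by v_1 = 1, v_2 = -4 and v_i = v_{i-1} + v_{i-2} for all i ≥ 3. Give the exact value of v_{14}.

-788

Step forward from the initial values:
v_3 = -3; v_4 = -7; v_5 = -10; …; v_{11} = -186; v_{12} = -301; v_{13} = -487; v_{14} = -788.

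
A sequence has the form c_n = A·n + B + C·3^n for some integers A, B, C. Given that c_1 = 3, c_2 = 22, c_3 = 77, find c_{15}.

The three given values yield: A + B + 3C = 3; 2A + B + 9C = 22; 3A + B + 27C = 77.
Subtracting the first from the second: A + 6C = 19.
Subtracting the second from the third: A + 18C = 55.
Solving: C = 3, A = 1, then B = -7.
Therefore c_{15} = 15 + (-7) + 3·14348907 = 43046729.

43046729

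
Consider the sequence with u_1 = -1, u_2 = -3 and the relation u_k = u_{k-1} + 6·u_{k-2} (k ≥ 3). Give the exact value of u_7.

Compute successive terms:
u_3 = -9; u_4 = -27; u_5 = -81; u_6 = -243; u_7 = -729.
(Characteristic roots are 3 and -2.)

-729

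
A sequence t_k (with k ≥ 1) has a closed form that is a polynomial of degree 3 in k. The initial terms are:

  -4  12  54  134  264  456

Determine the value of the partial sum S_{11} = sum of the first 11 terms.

9086

1st diffs: 16, 42, 80, 130, 192.
2nd diffs: 26, 38, 50, 62.
3rd diffs: 12, 12, 12 (constant).
Newton forward-difference form: t_k = -4 + 16·C(k-1,1) + 26·C(k-1,2) + 12·C(k-1,3).
Continuing: …, 722, 1074, 1524, 2084, …, t_{11} = 2766.
Summing k = 1..11 (11 terms) gives 9086.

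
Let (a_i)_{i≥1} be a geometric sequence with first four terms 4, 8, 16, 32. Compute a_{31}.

4294967296

Common ratio r = 2.
a_i = 4·2^(i-1).
a_{31} = 4·2^30 = 4294967296.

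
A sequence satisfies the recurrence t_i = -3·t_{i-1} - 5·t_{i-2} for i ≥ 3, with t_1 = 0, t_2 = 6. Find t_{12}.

5874

t_3 = -18; t_4 = 24; t_5 = 18; t_6 = -174; t_7 = 432; t_8 = -426; t_9 = -882; t_{10} = 4776; t_{11} = -9918; t_{12} = 5874.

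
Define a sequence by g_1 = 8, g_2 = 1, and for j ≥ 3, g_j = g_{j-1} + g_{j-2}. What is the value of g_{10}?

202

Compute successive terms:
g_3 = 9;  g_4 = 10;  g_5 = 19;  g_6 = 29;  g_7 = 48;  g_8 = 77;  g_9 = 125;  g_{10} = 202.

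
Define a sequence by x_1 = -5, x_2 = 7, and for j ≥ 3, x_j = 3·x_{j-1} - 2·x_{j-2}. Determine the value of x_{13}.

Applying the relation repeatedly:
x_3 = 31, x_4 = 79, x_5 = 175, …, x_{10} = 6127, x_{11} = 12271, x_{12} = 24559, x_{13} = 49135.
(Characteristic roots are 2 and 1.)

49135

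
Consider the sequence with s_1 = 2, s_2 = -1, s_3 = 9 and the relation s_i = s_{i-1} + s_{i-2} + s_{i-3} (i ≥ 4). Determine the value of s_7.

Compute successive terms:
s_4 = 10; s_5 = 18; s_6 = 37; s_7 = 65.

65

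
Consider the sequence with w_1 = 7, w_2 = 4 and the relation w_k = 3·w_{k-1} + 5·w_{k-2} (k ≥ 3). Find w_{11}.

3847862

Compute successive terms:
w_3 = 47;  w_4 = 161;  w_5 = 718;  w_6 = 2959;  w_7 = 12467;  w_8 = 52196;  w_9 = 218923;  w_{10} = 917749;  w_{11} = 3847862.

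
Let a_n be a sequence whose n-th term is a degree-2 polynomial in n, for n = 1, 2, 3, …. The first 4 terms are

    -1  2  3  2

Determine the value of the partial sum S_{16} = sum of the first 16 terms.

-776

1st diffs: 3, 1, -1.
2nd diffs: -2, -2 (constant).
So a_n = -n^2 + 6n - 6.
Continuing: …, -1, -6, -13, -22, …, a_{16} = -166.
Summing n = 1..16 (16 terms) gives -776.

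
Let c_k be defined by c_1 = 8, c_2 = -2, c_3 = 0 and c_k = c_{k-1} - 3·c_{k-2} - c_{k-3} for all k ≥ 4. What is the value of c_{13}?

Compute successive terms:
c_4 = -2, c_5 = 0, c_6 = 6, c_7 = 8, c_8 = -10, c_9 = -40, c_{10} = -18, c_{11} = 112, c_{12} = 206, c_{13} = -112.

-112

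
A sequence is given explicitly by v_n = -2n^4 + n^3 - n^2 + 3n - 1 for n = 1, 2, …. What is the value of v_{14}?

-74243

v_{14} = -2·14^4 + 1·14^3 - 1·14^2 + 3·14 - 1 = -74243.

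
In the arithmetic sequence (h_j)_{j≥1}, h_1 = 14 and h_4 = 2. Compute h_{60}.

Common difference d = (2 - 14) / (4 - 1) = -4.
h_j = 14 + (j - 1)·(-4).
h_{60} = 14 + 59·(-4) = -222.

-222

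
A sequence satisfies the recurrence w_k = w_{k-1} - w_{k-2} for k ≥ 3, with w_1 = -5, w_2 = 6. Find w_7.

-5

Iterate the recurrence:
w_3 = 11;  w_4 = 5;  w_5 = -6;  w_6 = -11;  w_7 = -5.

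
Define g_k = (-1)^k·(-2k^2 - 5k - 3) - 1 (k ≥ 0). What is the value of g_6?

-106

(-1)^6 = 1; -2k^2 - 5k - 3 at k=6 is -105; so g_6 = -106.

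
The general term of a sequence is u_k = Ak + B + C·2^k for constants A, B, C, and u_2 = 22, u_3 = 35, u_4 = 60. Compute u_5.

Write the equations: 2A + B + 4C = 22; 3A + B + 8C = 35; 4A + B + 16C = 60.
Subtracting the first from the second: A + 4C = 13.
Subtracting the second from the third: A + 8C = 25.
Solving: C = 3, A = 1, then B = 8.
Therefore u_5 = 5 + 8 + 3·32 = 109.

109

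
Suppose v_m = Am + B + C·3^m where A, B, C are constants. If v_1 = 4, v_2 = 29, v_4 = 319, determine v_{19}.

4649045878

The three given values yield: A + B + 3C = 4; 2A + B + 9C = 29; 4A + B + 81C = 319.
Subtracting the first from the second: A + 6C = 25.
Subtracting the second from the third: 2A + 72C = 290.
Solving: C = 4, A = 1, then B = -9.
So v_m = 1·m + (-9) + 4·3^m; at m=19 this is 4649045878.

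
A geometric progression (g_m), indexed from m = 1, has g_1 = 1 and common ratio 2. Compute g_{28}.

134217728

g_m = 1·2^(m-1).
g_{28} = 1·2^27 = 134217728.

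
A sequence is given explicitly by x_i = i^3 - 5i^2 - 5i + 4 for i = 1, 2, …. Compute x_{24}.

10828

x_{24} = 1·24^3 - 5·24^2 - 5·24 + 4 = 10828.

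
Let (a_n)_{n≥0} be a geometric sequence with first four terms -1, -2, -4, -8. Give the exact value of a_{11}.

-2048

Common ratio r = 2.
a_n = (-1)·2^(n-0).
a_{11} = (-1)·2^11 = -2048.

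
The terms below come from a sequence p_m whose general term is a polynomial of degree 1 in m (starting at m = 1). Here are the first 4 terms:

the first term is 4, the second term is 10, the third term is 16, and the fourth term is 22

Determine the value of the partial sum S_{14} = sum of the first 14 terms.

602

1st diffs: 6, 6, 6 (constant).
So p_m = 6m - 2.
Continuing: …, 28, 34, 40, 46, …, p_{14} = 82.
Summing m = 1..14 (14 terms) gives 602.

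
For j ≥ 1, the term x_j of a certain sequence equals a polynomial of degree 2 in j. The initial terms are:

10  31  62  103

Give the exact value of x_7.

1st diffs: 21, 31, 41.
2nd diffs: 10, 10 (constant).
Newton forward-difference form: x_j = 10 + 21·C(j-1,1) + 10·C(j-1,2).
At j = 7: j-1 = 6, so x_7 = 10 + 126 + 150 = 286.

286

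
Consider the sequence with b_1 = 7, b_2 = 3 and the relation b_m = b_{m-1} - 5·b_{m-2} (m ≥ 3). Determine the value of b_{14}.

58803

Iterate the recurrence:
b_3 = -32;  b_4 = -47;  b_5 = 113;  …;  b_{11} = 13273;  b_{12} = -31292;  b_{13} = -97657;  b_{14} = 58803.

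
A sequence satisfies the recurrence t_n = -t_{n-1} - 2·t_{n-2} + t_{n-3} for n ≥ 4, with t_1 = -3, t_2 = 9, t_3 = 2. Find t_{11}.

Compute successive terms:
t_4 = -23; t_5 = 28; t_6 = 20; t_7 = -99; t_8 = 87; t_9 = 131; t_{10} = -404; t_{11} = 229.

229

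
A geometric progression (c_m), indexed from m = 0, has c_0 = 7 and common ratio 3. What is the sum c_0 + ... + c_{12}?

5580127

c_m = 7·3^(m-0).
S = 7·(3^13 - 1)/(3 - 1) = 7·(1594323 - 1)/(2) = 5580127.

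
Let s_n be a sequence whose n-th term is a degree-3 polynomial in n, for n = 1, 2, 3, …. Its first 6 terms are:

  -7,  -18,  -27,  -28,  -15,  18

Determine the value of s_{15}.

1st diffs: -11, -9, -1, 13, 33.
2nd diffs: 2, 8, 14, 20.
3rd diffs: 6, 6, 6 (constant).
So s_n = n^3 - 5n^2 - 3n.
Evaluating at n = 15 gives s_{15} = 2205.

2205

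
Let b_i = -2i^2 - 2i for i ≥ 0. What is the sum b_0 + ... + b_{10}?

-880

Over i = 0..10: Σi = 55, Σi² = 385.
Total = (-2)·385 + (-2)·55 = -880.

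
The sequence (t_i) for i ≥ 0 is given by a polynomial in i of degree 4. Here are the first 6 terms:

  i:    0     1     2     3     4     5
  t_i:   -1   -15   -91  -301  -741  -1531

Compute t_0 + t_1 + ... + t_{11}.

1st diffs: -14, -76, -210, -440, -790.
2nd diffs: -62, -134, -230, -350.
3rd diffs: -72, -96, -120.
4th diffs: -24, -24 (constant).
Newton forward-difference form: t_i = -1 + (-14)·C(i,1) + (-62)·C(i,2) + (-72)·C(i,3) + (-24)·C(i,4).
Continuing: …, -2815, -4761, -7561, -11431, …, t_{11} = -23365.
Summing i = 0..11 (12 terms) gives -69224.

-69224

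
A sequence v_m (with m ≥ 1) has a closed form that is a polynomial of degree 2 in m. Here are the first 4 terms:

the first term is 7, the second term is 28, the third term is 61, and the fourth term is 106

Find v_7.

1st diffs: 21, 33, 45.
2nd diffs: 12, 12 (constant).
Newton forward-difference form: v_m = 7 + 21·C(m-1,1) + 12·C(m-1,2).
At m = 7: m-1 = 6, so v_7 = 7 + 126 + 180 = 313.

313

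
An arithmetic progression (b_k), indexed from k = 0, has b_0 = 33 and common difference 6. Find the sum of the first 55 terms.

10725

b_k = 33 + (k - 0)·6.
b_{54} = 357; S = 55·(33 + 357)/2 = 10725.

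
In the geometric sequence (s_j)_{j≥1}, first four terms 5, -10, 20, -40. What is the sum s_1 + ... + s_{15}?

Common ratio r = -2.
s_j = 5·(-2)^(j-1).
S = 5·((-2)^15 - 1)/(-2 - 1) = 5·(-32768 - 1)/(-3) = 54615.

54615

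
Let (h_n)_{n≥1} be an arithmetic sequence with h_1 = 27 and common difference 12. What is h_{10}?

h_n = 27 + (n - 1)·12.
h_{10} = 27 + 9·12 = 135.

135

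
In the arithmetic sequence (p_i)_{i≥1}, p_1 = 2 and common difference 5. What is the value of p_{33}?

p_i = 2 + (i - 1)·5.
p_{33} = 2 + 32·5 = 162.

162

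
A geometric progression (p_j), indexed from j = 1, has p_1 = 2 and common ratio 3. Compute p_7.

1458

p_j = 2·3^(j-1).
p_7 = 2·3^6 = 1458.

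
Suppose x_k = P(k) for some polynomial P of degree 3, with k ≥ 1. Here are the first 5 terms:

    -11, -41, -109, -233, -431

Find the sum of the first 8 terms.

1st diffs: -30, -68, -124, -198.
2nd diffs: -38, -56, -74.
3rd diffs: -18, -18 (constant).
Newton forward-difference form: x_k = -11 + (-30)·C(k-1,1) + (-38)·C(k-1,2) + (-18)·C(k-1,3).
Continuing: -721, -1121, -1649.
Summing k = 1..8 (8 terms) gives -4316.

-4316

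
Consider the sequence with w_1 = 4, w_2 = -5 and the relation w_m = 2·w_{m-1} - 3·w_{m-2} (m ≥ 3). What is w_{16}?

-26561

w_3 = -22;  w_4 = -29;  w_5 = 8;  …;  w_{13} = 5456;  w_{14} = 6175;  w_{15} = -4018;  w_{16} = -26561.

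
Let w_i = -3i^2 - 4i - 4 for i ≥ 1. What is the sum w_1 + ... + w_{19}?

-8246

Over i = 1..19: Σi = 190, Σi² = 2470.
Total = (-3)·2470 + (-4)·190 + (-4)·19 = -8246.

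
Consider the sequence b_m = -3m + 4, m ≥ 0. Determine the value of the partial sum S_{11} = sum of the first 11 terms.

-121

Over m = 0..10: Σm = 55.
Total = (-3)·55 + (4)·11 = -121.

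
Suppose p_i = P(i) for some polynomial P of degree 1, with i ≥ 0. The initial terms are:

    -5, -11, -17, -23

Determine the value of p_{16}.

-101

1st diffs: -6, -6, -6 (constant).
So p_i = -6i - 5.
Evaluating at i = 16 gives p_{16} = -101.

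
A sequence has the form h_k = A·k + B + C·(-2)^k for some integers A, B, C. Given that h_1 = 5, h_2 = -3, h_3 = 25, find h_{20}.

-2097075

Write the equations: A + B - 2C = 5; 2A + B + 4C = -3; 3A + B - 8C = 25.
Subtracting the first from the second: A + 6C = -8.
Subtracting the second from the third: A - 12C = 28.
Solving: C = -2, A = 4, then B = -3.
Hence h_{20} = 4·20 + (-3) + (-2)·1048576 = -2097075.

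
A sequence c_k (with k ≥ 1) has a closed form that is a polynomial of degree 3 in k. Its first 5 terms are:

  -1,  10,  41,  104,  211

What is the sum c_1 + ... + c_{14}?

20279

1st diffs: 11, 31, 63, 107.
2nd diffs: 20, 32, 44.
3rd diffs: 12, 12 (constant).
Newton forward-difference form: c_k = -1 + 11·C(k-1,1) + 20·C(k-1,2) + 12·C(k-1,3).
Continuing: …, 374, 605, 916, 1319, …, c_{14} = 5134.
Summing k = 1..14 (14 terms) gives 20279.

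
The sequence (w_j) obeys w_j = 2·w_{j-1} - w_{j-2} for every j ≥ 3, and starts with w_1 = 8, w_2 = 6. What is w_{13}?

-16

Applying the relation repeatedly:
w_3 = 4; w_4 = 2; w_5 = 0; …; w_{10} = -10; w_{11} = -12; w_{12} = -14; w_{13} = -16.
(Characteristic roots are 1 and 1.)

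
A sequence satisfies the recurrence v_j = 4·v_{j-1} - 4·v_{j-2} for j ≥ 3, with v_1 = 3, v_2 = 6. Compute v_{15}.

49152

Step forward from the initial values:
v_3 = 12, v_4 = 24, v_5 = 48, …, v_{12} = 6144, v_{13} = 12288, v_{14} = 24576, v_{15} = 49152.
(Characteristic roots are 2 and 2.)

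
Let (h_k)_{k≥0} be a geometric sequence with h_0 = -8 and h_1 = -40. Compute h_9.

-15625000

Common ratio r = 5.
h_k = (-8)·5^(k-0).
h_9 = (-8)·5^9 = -15625000.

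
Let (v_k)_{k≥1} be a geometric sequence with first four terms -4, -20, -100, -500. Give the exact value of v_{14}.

Common ratio r = 5.
v_k = (-4)·5^(k-1).
v_{14} = (-4)·5^13 = -4882812500.

-4882812500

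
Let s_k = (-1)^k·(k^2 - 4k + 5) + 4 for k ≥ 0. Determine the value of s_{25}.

(-1)^25 = -1; k^2 - 4k + 5 at k=25 is 530; so s_{25} = -526.

-526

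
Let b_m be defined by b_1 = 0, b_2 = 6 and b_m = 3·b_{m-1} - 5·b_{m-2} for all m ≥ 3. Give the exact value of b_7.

Applying the relation repeatedly:
b_3 = 18, b_4 = 24, b_5 = -18, b_6 = -174, b_7 = -432.

-432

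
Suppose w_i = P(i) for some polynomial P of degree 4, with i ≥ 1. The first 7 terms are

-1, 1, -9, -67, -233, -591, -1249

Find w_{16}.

-50371

1st diffs: 2, -10, -58, -166, -358, -658.
2nd diffs: -12, -48, -108, -192, -300.
3rd diffs: -36, -60, -84, -108.
4th diffs: -24, -24, -24 (constant).
Newton forward-difference form: w_i = -1 + 2·C(i-1,1) + (-12)·C(i-1,2) + (-36)·C(i-1,3) + (-24)·C(i-1,4).
At i = 16: i-1 = 15, so w_{16} = -1 + 30 - 1260 - 16380 - 32760 = -50371.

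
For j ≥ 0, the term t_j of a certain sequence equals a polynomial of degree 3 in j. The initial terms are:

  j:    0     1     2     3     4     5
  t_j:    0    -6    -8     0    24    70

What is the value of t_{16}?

3744

1st diffs: -6, -2, 8, 24, 46.
2nd diffs: 4, 10, 16, 22.
3rd diffs: 6, 6, 6 (constant).
Newton forward-difference form: t_j = (-6)·C(j,1) + 4·C(j,2) + 6·C(j,3).
At j = 16: j = 16, so t_{16} = -96 + 480 + 3360 = 3744.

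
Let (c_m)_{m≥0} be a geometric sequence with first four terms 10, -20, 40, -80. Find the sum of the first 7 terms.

430

Common ratio r = -2.
c_m = 10·(-2)^(m-0).
S = 10·((-2)^7 - 1)/(-2 - 1) = 10·(-128 - 1)/(-3) = 430.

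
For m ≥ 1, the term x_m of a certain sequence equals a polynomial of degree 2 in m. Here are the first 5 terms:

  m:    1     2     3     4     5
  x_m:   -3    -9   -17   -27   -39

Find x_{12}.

1st diffs: -6, -8, -10, -12.
2nd diffs: -2, -2, -2 (constant).
So x_m = -m^2 - 3m + 1.
Evaluating at m = 12 gives x_{12} = -179.

-179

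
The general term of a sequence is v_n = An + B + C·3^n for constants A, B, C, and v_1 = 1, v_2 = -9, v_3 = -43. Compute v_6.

The three given values yield: A + B + 3C = 1; 2A + B + 9C = -9; 3A + B + 27C = -43.
Subtracting the first from the second: A + 6C = -10.
Subtracting the second from the third: A + 18C = -34.
Solving: C = -2, A = 2, then B = 5.
Hence v_6 = 2·6 + 5 + (-2)·729 = -1441.

-1441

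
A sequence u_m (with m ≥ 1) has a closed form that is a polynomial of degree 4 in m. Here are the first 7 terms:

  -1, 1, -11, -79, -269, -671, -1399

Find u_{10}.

-7039

1st diffs: 2, -12, -68, -190, -402, -728.
2nd diffs: -14, -56, -122, -212, -326.
3rd diffs: -42, -66, -90, -114.
4th diffs: -24, -24, -24 (constant).
Newton forward-difference form: u_m = -1 + 2·C(m-1,1) + (-14)·C(m-1,2) + (-42)·C(m-1,3) + (-24)·C(m-1,4).
At m = 10: m-1 = 9, so u_{10} = -1 + 18 - 504 - 3528 - 3024 = -7039.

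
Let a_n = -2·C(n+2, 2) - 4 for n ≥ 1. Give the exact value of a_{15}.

C(17, 2) = 136, so a_{15} = -276.

-276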